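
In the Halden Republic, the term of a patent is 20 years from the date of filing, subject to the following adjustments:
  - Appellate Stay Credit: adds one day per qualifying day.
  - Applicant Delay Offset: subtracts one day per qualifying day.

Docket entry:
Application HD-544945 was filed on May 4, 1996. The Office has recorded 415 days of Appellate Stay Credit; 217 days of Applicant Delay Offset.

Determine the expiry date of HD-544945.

November 18, 2016

Base term: filing date + 20 years → 4 May 2016.
Appellate Stay Credit: +415 days → 23 June 2017.
Applicant Delay Offset: −217 days → 18 November 2016.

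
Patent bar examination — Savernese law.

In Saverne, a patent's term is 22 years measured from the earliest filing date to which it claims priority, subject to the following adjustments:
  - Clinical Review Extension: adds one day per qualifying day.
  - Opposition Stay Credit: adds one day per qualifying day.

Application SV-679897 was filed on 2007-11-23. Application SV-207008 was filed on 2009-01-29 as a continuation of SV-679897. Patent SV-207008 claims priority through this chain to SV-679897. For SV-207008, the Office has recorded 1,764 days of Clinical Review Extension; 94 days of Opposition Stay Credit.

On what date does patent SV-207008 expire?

Earliest priority filing: 23 November 2007.
Base term: 23 November 2007 + 22 years → 23 November 2029.
Clinical Review Extension: +1764 days → 22 September 2034.
Opposition Stay Credit: +94 days → 25 December 2034.

December 25, 2034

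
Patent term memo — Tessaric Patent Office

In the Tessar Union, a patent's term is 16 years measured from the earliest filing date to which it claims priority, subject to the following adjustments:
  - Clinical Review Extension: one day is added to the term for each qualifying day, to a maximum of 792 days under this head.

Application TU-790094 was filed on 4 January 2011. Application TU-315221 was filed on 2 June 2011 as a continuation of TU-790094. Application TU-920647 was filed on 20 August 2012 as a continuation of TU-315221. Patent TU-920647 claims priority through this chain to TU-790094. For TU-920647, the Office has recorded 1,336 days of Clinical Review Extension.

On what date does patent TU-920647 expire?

2029-03-06

Earliest priority filing: 4 January 2011.
Base term: 4 January 2011 + 16 years → 4 January 2027.
Clinical Review Extension: 1336 days claimed exceeds the 792-day cap, so +792 days → 6 March 2029.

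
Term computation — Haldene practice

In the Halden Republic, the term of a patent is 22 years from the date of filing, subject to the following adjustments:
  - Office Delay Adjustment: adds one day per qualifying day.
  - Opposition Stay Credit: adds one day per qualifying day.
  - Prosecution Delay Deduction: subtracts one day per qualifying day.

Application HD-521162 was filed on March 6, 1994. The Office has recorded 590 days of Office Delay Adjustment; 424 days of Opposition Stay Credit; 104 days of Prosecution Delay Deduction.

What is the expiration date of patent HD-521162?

Base term: filing date + 22 years → 6 March 2016.
Office Delay Adjustment: +590 days → 17 October 2017.
Opposition Stay Credit: +424 days → 15 December 2018.
Prosecution Delay Deduction: −104 days → 2 September 2018.

2018-09-02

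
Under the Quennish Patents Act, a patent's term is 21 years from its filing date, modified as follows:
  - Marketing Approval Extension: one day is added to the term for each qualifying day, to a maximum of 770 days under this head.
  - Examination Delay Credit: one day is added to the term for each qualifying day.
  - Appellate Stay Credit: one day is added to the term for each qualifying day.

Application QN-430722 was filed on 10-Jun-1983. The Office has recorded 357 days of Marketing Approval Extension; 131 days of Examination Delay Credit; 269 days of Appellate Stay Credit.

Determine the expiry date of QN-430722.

Base term: filing date + 21 years → 10 June 2004.
Marketing Approval Extension: 357 days (within the 770-day cap) → +357 days → 2 June 2005.
Examination Delay Credit: +131 days → 11 October 2005.
Appellate Stay Credit: +269 days → 7 July 2006.

2006-07-07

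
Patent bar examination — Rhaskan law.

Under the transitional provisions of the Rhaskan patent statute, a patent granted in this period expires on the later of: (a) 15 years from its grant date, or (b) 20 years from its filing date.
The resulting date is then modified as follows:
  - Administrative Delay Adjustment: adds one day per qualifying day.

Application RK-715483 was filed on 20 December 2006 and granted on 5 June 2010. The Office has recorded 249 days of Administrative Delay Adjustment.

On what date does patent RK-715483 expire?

2027-08-26

(a) grant + 15 years → 5 June 2025.
(b) filing + 20 years → 20 December 2026.
Later of the two: 20 December 2026.
Administrative Delay Adjustment: +249 days → 26 August 2027.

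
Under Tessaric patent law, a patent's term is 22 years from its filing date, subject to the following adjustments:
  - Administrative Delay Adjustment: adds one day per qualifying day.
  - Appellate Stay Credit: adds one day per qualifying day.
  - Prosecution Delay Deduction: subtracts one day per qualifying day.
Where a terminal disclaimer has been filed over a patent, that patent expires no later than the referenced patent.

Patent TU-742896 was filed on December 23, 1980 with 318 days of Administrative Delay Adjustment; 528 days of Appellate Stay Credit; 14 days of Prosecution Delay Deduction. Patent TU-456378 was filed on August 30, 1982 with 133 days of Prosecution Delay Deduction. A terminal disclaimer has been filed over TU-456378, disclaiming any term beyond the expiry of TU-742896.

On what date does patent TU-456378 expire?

2004-04-19

Natural term of TU-456378:
  Base: filing + 22 years → 30 August 2004.
  Prosecution Delay Deduction: −133 days → 19 April 2004.
Expiry of referenced patent TU-742896:
  Base: filing + 22 years → 23 December 2002.
  Administrative Delay Adjustment: +318 days → 6 November 2003.
  Appellate Stay Credit: +528 days → 17 April 2005.
  Prosecution Delay Deduction: −14 days → 3 April 2005.
Terminal disclaimer: TU-456378 expires on the earlier of 19 April 2004 and 3 April 2005.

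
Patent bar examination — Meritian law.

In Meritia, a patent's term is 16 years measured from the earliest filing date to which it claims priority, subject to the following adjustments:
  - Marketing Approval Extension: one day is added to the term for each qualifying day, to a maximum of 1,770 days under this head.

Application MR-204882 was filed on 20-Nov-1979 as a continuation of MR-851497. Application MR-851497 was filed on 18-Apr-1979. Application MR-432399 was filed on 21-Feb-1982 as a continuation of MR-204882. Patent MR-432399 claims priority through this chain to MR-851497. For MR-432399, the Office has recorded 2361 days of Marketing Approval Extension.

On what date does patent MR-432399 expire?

Earliest priority filing: 18 April 1979.
Base term: 18 April 1979 + 16 years → 18 April 1995.
Marketing Approval Extension: 2361 days claimed exceeds the 1770-day cap, so +1770 days → 21 February 2000.

2000-02-21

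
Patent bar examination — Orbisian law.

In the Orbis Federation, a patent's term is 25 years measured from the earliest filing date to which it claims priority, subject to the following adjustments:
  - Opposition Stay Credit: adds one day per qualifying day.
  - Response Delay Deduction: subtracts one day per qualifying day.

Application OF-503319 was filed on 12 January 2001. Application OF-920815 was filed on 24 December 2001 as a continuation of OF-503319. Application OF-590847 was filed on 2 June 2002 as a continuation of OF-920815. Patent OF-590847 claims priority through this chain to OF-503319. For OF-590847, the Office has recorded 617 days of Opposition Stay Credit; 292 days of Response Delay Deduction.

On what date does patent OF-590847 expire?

Earliest priority filing: 12 January 2001.
Base term: 12 January 2001 + 25 years → 12 January 2026.
Opposition Stay Credit: +617 days → 21 September 2027.
Response Delay Deduction: −292 days → 3 December 2026.

December 3, 2026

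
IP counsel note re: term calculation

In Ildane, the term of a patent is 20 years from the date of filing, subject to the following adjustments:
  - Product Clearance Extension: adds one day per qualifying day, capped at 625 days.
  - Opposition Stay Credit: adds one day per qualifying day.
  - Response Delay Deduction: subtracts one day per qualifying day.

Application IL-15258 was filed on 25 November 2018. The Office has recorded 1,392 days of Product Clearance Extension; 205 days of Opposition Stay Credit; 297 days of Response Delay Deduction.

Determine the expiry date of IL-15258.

Base term: filing date + 20 years → 25 November 2038.
Product Clearance Extension: 1392 days claimed exceeds the 625-day cap, so +625 days → 11 August 2040.
Opposition Stay Credit: +205 days → 4 March 2041.
Response Delay Deduction: −297 days → 11 May 2040.

2040-05-11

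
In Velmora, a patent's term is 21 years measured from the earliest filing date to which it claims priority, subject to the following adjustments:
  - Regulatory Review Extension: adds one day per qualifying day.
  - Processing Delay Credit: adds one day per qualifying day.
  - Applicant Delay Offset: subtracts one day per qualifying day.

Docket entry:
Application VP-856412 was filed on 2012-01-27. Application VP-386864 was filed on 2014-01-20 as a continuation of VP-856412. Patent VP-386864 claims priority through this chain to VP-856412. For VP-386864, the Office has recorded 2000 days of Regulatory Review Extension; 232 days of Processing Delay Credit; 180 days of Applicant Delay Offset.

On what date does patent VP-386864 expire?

September 10, 2038

Earliest priority filing: 27 January 2012.
Base term: 27 January 2012 + 21 years → 27 January 2033.
Regulatory Review Extension: +2000 days → 20 July 2038.
Processing Delay Credit: +232 days → 9 March 2039.
Applicant Delay Offset: −180 days → 10 September 2038.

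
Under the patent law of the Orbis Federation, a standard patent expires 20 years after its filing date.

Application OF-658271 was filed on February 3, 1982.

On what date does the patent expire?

Filing date + 20 years → 3 February 2002.

2002-02-03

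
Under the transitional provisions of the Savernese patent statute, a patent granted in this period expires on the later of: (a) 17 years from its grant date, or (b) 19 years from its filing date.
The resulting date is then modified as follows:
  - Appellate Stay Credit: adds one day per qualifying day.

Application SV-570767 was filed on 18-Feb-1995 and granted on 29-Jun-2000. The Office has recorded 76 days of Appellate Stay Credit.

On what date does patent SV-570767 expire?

(a) grant + 17 years → 29 June 2017.
(b) filing + 19 years → 18 February 2014.
Later of the two: 29 June 2017.
Appellate Stay Credit: +76 days → 13 September 2017.

September 13, 2017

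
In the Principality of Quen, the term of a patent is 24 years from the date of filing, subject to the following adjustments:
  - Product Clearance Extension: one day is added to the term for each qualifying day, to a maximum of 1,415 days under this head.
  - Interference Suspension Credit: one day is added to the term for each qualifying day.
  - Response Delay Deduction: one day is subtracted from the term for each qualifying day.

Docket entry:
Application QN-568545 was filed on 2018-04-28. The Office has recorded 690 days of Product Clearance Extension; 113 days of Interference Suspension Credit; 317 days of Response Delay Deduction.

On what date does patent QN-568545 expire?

Base term: filing date + 24 years → 28 April 2042.
Product Clearance Extension: 690 days (within the 1415-day cap) → +690 days → 18 March 2044.
Interference Suspension Credit: +113 days → 9 July 2044.
Response Delay Deduction: −317 days → 27 August 2043.

August 27, 2043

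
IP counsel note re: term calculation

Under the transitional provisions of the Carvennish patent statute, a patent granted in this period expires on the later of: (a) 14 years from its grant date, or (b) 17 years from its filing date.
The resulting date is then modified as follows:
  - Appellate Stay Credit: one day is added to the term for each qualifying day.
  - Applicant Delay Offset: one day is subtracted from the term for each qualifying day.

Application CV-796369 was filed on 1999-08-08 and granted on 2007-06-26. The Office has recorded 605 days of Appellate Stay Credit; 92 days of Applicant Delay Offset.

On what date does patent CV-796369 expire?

(a) grant + 14 years → 26 June 2021.
(b) filing + 17 years → 8 August 2016.
Later of the two: 26 June 2021.
Appellate Stay Credit: +605 days → 21 February 2023.
Applicant Delay Offset: −92 days → 21 November 2022.

2022-11-21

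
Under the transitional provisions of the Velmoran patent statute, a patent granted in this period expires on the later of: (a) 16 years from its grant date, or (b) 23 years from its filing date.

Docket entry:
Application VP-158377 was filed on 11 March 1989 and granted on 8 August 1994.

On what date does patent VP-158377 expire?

(a) grant + 16 years → 8 August 2010.
(b) filing + 23 years → 11 March 2012.
Later of the two: 11 March 2012.

2012-03-11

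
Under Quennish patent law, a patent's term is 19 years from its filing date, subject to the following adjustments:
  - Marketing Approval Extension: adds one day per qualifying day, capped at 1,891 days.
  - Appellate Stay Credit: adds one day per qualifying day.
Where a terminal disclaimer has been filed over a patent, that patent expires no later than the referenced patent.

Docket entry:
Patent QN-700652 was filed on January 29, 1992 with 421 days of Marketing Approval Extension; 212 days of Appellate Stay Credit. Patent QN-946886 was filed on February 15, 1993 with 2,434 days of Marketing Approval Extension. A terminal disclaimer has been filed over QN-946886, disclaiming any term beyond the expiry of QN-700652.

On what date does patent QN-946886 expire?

Natural term of QN-946886:
  Base: filing + 19 years → 15 February 2012.
  Marketing Approval Extension: 2434 days claimed exceeds the 1891-day cap, so +1891 days → 20 April 2017.
Expiry of referenced patent QN-700652:
  Base: filing + 19 years → 29 January 2011.
  Marketing Approval Extension: 421 days (within the 1891-day cap) → +421 days → 25 March 2012.
  Appellate Stay Credit: +212 days → 23 October 2012.
Terminal disclaimer: QN-946886 expires on the earlier of 20 April 2017 and 23 October 2012.

2012-10-23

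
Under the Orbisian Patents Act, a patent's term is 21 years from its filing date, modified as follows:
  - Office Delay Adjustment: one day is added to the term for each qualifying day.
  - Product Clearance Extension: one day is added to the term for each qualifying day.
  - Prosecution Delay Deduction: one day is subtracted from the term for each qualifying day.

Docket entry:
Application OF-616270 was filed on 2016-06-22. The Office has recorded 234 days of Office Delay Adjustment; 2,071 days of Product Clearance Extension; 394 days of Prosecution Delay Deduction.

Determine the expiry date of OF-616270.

Base term: filing date + 21 years → 22 June 2037.
Office Delay Adjustment: +234 days → 11 February 2038.
Product Clearance Extension: +2071 days → 14 October 2043.
Prosecution Delay Deduction: −394 days → 15 September 2042.

2042-09-15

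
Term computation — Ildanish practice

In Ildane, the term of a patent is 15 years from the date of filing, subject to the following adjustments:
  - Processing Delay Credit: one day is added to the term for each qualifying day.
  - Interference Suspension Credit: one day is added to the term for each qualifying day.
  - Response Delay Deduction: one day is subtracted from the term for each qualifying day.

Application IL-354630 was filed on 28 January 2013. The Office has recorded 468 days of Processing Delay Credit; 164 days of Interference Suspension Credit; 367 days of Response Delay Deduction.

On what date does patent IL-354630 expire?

2028-10-19

Base term: filing date + 15 years → 28 January 2028.
Processing Delay Credit: +468 days → 10 May 2029.
Interference Suspension Credit: +164 days → 21 October 2029.
Response Delay Deduction: −367 days → 19 October 2028.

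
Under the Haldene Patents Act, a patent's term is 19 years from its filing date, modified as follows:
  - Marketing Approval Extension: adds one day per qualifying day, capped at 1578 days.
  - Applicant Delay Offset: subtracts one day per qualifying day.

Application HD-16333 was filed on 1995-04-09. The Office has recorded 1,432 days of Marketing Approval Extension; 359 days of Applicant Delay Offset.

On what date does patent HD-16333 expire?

Base term: filing date + 19 years → 9 April 2014.
Marketing Approval Extension: 1432 days (within the 1578-day cap) → +1432 days → 11 March 2018.
Applicant Delay Offset: −359 days → 17 March 2017.

2017-03-17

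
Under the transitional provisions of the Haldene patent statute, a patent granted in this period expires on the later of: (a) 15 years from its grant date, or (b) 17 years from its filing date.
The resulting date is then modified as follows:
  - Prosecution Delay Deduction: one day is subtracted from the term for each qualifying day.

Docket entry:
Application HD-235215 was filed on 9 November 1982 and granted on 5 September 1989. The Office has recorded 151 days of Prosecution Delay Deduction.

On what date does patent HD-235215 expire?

(a) grant + 15 years → 5 September 2004.
(b) filing + 17 years → 9 November 1999.
Later of the two: 5 September 2004.
Prosecution Delay Deduction: −151 days → 7 April 2004.

2004-04-07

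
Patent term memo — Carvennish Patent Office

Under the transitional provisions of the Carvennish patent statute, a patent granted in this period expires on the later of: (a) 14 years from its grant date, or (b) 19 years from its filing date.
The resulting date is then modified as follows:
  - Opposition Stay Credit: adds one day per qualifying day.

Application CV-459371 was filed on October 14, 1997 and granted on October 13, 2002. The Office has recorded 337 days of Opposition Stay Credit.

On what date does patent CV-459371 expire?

2017-09-16

(a) grant + 14 years → 13 October 2016.
(b) filing + 19 years → 14 October 2016.
Later of the two: 14 October 2016.
Opposition Stay Credit: +337 days → 16 September 2017.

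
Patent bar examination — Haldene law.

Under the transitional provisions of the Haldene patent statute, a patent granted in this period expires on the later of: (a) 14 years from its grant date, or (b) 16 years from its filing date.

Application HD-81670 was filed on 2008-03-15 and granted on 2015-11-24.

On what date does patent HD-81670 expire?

November 24, 2029

(a) grant + 14 years → 24 November 2029.
(b) filing + 16 years → 15 March 2024.
Later of the two: 24 November 2029.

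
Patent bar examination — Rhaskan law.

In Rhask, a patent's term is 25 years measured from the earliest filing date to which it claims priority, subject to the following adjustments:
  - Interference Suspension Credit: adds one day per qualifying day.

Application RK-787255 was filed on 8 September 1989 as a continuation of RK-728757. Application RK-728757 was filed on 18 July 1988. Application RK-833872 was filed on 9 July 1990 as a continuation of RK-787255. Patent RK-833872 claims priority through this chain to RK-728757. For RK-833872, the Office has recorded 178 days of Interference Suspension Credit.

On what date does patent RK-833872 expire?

Earliest priority filing: 18 July 1988.
Base term: 18 July 1988 + 25 years → 18 July 2013.
Interference Suspension Credit: +178 days → 12 January 2014.

2014-01-12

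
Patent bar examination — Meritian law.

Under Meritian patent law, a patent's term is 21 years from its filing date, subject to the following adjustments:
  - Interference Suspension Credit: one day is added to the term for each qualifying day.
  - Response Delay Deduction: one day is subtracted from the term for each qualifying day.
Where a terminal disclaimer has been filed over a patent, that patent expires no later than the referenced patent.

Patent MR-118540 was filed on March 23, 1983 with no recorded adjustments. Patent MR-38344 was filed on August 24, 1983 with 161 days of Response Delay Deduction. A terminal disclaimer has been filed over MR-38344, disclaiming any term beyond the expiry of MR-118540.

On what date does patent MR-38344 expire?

Natural term of MR-38344:
  Base: filing + 21 years → 24 August 2004.
  Response Delay Deduction: −161 days → 16 March 2004.
Expiry of referenced patent MR-118540:
  Base: filing + 21 years → 23 March 2004.
Terminal disclaimer: MR-38344 expires on the earlier of 16 March 2004 and 23 March 2004.

March 16, 2004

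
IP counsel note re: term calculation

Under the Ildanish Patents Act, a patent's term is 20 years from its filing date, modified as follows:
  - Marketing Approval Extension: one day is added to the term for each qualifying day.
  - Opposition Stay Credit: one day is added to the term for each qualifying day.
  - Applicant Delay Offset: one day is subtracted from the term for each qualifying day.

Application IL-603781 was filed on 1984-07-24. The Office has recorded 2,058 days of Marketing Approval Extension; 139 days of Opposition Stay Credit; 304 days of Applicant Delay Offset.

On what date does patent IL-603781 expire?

2009-09-29

Base term: filing date + 20 years → 24 July 2004.
Marketing Approval Extension: +2058 days → 13 March 2010.
Opposition Stay Credit: +139 days → 30 July 2010.
Applicant Delay Offset: −304 days → 29 September 2009.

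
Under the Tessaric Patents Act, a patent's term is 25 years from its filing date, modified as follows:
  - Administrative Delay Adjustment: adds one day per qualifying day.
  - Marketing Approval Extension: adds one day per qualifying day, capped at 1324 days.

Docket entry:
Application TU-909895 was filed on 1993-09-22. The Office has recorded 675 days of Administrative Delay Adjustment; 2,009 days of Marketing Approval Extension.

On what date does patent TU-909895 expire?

March 13, 2024

Base term: filing date + 25 years → 22 September 2018.
Administrative Delay Adjustment: +675 days → 28 July 2020.
Marketing Approval Extension: 2009 days claimed exceeds the 1324-day cap, so +1324 days → 13 March 2024.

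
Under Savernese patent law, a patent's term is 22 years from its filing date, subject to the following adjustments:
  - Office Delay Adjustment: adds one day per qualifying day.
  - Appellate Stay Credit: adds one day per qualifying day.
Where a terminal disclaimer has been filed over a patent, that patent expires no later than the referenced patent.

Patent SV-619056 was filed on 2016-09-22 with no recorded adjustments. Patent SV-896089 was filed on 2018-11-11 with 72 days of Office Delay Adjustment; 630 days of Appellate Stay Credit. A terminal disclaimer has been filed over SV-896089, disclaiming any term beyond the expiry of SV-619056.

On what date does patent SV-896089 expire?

Natural term of SV-896089:
  Base: filing + 22 years → 11 November 2040.
  Office Delay Adjustment: +72 days → 22 January 2041.
  Appellate Stay Credit: +630 days → 14 October 2042.
Expiry of referenced patent SV-619056:
  Base: filing + 22 years → 22 September 2038.
Terminal disclaimer: SV-896089 expires on the earlier of 14 October 2042 and 22 September 2038.

2038-09-22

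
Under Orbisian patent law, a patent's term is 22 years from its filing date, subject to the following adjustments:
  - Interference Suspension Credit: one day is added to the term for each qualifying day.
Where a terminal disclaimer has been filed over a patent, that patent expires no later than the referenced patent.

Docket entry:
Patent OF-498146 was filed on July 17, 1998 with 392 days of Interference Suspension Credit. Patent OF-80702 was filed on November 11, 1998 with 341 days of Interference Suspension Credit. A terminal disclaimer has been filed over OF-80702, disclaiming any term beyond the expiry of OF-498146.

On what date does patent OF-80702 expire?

Natural term of OF-80702:
  Base: filing + 22 years → 11 November 2020.
  Interference Suspension Credit: +341 days → 18 October 2021.
Expiry of referenced patent OF-498146:
  Base: filing + 22 years → 17 July 2020.
  Interference Suspension Credit: +392 days → 13 August 2021.
Terminal disclaimer: OF-80702 expires on the earlier of 18 October 2021 and 13 August 2021.

2021-08-13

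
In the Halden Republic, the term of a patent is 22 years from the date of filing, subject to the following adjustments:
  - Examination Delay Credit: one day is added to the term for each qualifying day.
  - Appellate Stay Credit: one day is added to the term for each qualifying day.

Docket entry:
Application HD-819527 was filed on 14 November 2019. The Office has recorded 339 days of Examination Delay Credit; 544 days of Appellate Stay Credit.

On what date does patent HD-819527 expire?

April 15, 2044

Base term: filing date + 22 years → 14 November 2041.
Examination Delay Credit: +339 days → 19 October 2042.
Appellate Stay Credit: +544 days → 15 April 2044.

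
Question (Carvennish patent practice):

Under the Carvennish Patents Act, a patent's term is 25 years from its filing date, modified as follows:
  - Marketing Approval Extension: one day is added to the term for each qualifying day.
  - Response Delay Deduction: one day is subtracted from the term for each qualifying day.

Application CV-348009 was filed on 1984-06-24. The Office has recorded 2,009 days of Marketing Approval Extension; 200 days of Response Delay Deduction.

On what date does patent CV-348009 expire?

Base term: filing date + 25 years → 24 June 2009.
Marketing Approval Extension: +2009 days → 24 December 2014.
Response Delay Deduction: −200 days → 7 June 2014.

June 7, 2014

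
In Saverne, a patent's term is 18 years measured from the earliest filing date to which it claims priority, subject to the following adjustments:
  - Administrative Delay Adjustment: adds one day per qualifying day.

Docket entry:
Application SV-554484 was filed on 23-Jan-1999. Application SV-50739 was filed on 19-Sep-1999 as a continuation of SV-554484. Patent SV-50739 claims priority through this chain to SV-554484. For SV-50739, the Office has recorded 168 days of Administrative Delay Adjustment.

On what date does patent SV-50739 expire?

Earliest priority filing: 23 January 1999.
Base term: 23 January 1999 + 18 years → 23 January 2017.
Administrative Delay Adjustment: +168 days → 10 July 2017.

July 10, 2017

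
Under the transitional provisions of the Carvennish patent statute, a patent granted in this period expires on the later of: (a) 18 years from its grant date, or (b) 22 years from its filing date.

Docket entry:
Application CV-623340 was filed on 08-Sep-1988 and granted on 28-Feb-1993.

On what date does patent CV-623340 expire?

(a) grant + 18 years → 28 February 2011.
(b) filing + 22 years → 8 September 2010.
Later of the two: 28 February 2011.

2011-02-28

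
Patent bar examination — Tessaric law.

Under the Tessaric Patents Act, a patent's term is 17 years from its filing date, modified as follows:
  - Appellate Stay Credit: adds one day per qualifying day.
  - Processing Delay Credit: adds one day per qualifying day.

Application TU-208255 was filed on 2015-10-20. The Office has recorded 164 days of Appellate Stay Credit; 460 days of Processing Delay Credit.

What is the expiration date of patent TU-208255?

2034-07-06

Base term: filing date + 17 years → 20 October 2032.
Appellate Stay Credit: +164 days → 2 April 2033.
Processing Delay Credit: +460 days → 6 July 2034.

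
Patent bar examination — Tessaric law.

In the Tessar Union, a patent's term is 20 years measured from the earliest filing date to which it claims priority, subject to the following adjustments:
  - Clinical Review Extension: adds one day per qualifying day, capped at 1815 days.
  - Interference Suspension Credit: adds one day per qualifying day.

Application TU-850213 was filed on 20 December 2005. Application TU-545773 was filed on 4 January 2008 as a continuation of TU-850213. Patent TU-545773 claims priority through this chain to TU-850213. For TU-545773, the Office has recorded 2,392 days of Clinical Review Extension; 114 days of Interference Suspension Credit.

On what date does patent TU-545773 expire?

2031-04-02

Earliest priority filing: 20 December 2005.
Base term: 20 December 2005 + 20 years → 20 December 2025.
Clinical Review Extension: 2392 days claimed exceeds the 1815-day cap, so +1815 days → 9 December 2030.
Interference Suspension Credit: +114 days → 2 April 2031.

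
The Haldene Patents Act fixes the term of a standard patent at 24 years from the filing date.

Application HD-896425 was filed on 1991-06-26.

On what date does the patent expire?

2015-06-26

Filing date + 24 years → 26 June 2015.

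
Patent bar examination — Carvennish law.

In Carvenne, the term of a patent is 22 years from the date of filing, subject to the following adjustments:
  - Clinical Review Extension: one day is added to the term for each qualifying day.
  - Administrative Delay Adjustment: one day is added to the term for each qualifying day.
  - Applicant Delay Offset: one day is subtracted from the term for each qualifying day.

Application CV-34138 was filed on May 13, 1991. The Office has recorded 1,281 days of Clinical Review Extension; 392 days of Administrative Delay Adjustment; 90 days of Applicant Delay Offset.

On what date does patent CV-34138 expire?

2017-09-12

Base term: filing date + 22 years → 13 May 2013.
Clinical Review Extension: +1281 days → 14 November 2016.
Administrative Delay Adjustment: +392 days → 11 December 2017.
Applicant Delay Offset: −90 days → 12 September 2017.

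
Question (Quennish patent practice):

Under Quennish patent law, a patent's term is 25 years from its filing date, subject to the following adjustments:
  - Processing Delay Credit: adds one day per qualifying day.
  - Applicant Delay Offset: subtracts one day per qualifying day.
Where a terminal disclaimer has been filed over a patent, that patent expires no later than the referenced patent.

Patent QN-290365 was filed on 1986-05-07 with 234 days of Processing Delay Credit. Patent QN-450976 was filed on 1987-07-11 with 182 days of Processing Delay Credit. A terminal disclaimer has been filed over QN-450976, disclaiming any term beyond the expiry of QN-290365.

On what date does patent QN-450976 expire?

December 27, 2011

Natural term of QN-450976:
  Base: filing + 25 years → 11 July 2012.
  Processing Delay Credit: +182 days → 9 January 2013.
Expiry of referenced patent QN-290365:
  Base: filing + 25 years → 7 May 2011.
  Processing Delay Credit: +234 days → 27 December 2011.
Terminal disclaimer: QN-450976 expires on the earlier of 9 January 2013 and 27 December 2011.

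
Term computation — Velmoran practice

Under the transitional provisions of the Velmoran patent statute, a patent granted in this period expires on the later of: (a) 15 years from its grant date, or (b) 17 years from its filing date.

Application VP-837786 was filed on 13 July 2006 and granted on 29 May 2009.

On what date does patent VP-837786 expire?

(a) grant + 15 years → 29 May 2024.
(b) filing + 17 years → 13 July 2023.
Later of the two: 29 May 2024.

2024-05-29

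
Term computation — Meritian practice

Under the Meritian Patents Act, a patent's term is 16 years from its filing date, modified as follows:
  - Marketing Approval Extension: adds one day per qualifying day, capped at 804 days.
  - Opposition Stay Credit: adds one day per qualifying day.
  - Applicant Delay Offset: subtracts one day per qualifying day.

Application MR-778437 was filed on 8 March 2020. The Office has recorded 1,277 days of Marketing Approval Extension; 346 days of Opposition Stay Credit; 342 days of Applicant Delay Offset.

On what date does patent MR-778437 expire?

Base term: filing date + 16 years → 8 March 2036.
Marketing Approval Extension: 1277 days claimed exceeds the 804-day cap, so +804 days → 21 May 2038.
Opposition Stay Credit: +346 days → 2 May 2039.
Applicant Delay Offset: −342 days → 25 May 2038.

May 25, 2038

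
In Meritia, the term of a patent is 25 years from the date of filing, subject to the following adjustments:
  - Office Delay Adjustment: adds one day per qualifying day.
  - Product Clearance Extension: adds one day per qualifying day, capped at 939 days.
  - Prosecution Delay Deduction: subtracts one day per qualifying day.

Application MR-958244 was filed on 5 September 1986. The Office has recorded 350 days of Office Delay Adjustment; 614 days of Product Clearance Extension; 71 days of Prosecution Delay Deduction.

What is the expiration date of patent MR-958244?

February 14, 2014

Base term: filing date + 25 years → 5 September 2011.
Office Delay Adjustment: +350 days → 20 August 2012.
Product Clearance Extension: 614 days (within the 939-day cap) → +614 days → 26 April 2014.
Prosecution Delay Deduction: −71 days → 14 February 2014.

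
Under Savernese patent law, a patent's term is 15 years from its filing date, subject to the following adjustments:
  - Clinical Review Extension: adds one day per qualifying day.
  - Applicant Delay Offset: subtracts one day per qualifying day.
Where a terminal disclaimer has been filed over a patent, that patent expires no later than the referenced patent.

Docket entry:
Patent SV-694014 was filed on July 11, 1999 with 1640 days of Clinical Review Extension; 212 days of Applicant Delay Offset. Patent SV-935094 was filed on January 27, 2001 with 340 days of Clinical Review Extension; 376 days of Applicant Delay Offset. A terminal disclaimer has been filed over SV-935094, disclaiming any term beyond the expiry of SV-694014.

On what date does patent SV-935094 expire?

Natural term of SV-935094:
  Base: filing + 15 years → 27 January 2016.
  Clinical Review Extension: +340 days → 1 January 2017.
  Applicant Delay Offset: −376 days → 22 December 2015.
Expiry of referenced patent SV-694014:
  Base: filing + 15 years → 11 July 2014.
  Clinical Review Extension: +1640 days → 6 January 2019.
  Applicant Delay Offset: −212 days → 8 June 2018.
Terminal disclaimer: SV-935094 expires on the earlier of 22 December 2015 and 8 June 2018.

December 22, 2015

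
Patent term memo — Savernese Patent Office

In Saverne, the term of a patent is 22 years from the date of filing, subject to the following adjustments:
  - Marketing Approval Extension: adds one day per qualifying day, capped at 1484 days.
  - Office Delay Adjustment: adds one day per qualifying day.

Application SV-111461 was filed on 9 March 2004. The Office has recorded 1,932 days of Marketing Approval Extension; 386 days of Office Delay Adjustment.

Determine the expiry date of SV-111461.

April 22, 2031

Base term: filing date + 22 years → 9 March 2026.
Marketing Approval Extension: 1932 days claimed exceeds the 1484-day cap, so +1484 days → 1 April 2030.
Office Delay Adjustment: +386 days → 22 April 2031.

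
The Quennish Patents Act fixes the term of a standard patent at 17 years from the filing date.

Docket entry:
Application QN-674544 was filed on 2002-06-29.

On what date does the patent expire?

2019-06-29

Filing date + 17 years → 29 June 2019.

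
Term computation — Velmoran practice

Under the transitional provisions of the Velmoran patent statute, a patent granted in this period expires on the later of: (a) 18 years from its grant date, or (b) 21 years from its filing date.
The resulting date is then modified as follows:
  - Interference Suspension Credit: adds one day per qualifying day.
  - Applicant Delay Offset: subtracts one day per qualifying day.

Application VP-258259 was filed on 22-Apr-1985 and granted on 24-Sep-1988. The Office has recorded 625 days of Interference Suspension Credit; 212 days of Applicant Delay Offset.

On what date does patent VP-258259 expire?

(a) grant + 18 years → 24 September 2006.
(b) filing + 21 years → 22 April 2006.
Later of the two: 24 September 2006.
Interference Suspension Credit: +625 days → 10 June 2008.
Applicant Delay Offset: −212 days → 11 November 2007.

2007-11-11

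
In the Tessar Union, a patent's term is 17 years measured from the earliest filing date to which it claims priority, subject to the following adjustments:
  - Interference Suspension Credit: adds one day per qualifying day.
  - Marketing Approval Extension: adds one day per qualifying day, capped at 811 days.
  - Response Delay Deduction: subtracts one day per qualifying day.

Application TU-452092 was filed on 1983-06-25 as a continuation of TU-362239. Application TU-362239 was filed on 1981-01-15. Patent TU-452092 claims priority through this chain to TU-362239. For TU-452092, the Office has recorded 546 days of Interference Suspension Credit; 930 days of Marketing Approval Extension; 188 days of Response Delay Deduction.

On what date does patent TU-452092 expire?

March 29, 2001

Earliest priority filing: 15 January 1981.
Base term: 15 January 1981 + 17 years → 15 January 1998.
Interference Suspension Credit: +546 days → 15 July 1999.
Marketing Approval Extension: 930 days claimed exceeds the 811-day cap, so +811 days → 3 October 2001.
Response Delay Deduction: −188 days → 29 March 2001.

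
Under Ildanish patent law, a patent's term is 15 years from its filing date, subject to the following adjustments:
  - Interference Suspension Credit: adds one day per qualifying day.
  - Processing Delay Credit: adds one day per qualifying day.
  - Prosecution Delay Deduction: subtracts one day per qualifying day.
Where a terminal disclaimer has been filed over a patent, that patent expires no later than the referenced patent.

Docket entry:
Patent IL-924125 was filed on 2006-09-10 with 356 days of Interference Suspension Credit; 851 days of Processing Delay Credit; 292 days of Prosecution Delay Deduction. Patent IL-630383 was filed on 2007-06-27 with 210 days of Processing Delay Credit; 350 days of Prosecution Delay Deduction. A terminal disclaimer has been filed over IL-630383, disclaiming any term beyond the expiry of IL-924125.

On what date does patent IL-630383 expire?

Natural term of IL-630383:
  Base: filing + 15 years → 27 June 2022.
  Processing Delay Credit: +210 days → 23 January 2023.
  Prosecution Delay Deduction: −350 days → 7 February 2022.
Expiry of referenced patent IL-924125:
  Base: filing + 15 years → 10 September 2021.
  Interference Suspension Credit: +356 days → 1 September 2022.
  Processing Delay Credit: +851 days → 30 December 2024.
  Prosecution Delay Deduction: −292 days → 13 March 2024.
Terminal disclaimer: IL-630383 expires on the earlier of 7 February 2022 and 13 March 2024.

2022-02-07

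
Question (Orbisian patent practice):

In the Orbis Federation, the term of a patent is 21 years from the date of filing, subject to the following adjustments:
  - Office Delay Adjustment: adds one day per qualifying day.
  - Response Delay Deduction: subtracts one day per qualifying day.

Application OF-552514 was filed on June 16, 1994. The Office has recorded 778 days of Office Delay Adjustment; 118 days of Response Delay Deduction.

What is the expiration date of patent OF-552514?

Base term: filing date + 21 years → 16 June 2015.
Office Delay Adjustment: +778 days → 2 August 2017.
Response Delay Deduction: −118 days → 6 April 2017.

2017-04-06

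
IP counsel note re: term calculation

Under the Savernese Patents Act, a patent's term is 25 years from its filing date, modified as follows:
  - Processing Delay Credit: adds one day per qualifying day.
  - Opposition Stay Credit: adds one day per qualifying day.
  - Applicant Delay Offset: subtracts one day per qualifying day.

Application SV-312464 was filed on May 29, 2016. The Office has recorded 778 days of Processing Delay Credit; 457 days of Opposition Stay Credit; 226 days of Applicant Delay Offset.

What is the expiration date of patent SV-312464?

Base term: filing date + 25 years → 29 May 2041.
Processing Delay Credit: +778 days → 16 July 2043.
Opposition Stay Credit: +457 days → 15 October 2044.
Applicant Delay Offset: −226 days → 3 March 2044.

2044-03-03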